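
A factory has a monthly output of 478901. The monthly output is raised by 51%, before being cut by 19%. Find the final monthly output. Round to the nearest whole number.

585744

Each change multiplies by a factor: 1.51 × 0.81 = 1.2231.
478901 × 1.2231 = 585743.8131 ≈ 585744.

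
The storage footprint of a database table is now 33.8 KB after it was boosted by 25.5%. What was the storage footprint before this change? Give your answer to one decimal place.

26.9 KB

The overall multiplier applied was 1.255.
So the original storage footprint was 33.8 ÷ 1.255 ≈ 26.9 KB.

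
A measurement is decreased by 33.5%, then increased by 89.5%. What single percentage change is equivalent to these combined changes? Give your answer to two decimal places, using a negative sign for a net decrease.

26.02%

The combined multiplier is 0.665 × 1.895 = 1.260175.
That corresponds to an increase of 26.02%.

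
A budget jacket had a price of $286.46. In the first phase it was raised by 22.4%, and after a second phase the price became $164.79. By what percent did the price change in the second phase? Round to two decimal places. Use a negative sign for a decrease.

-53.00%

After the first phase: $286.46 × 1.224 = $350.62704.
Second-phase multiplier: $164.79 ÷ $350.62704 ≈ 0.469987.
That is a change of -53.00%.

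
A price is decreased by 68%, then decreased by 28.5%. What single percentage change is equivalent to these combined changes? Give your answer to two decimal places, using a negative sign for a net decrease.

The combined multiplier is 0.32 × 0.715 = 0.2288.
That corresponds to a decrease of 77.12%.

-77.12%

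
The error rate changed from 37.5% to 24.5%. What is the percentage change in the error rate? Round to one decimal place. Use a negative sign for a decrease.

The change is 24.5 − 37.5 = -13.0 percentage points.
Relative to the original 37.5%, that is -13.0 ÷ 37.5 ≈ -34.7%.

-34.7%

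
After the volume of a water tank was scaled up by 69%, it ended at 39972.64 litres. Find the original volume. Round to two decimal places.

The overall multiplier applied was 1.69.
So the original volume was 39972.64 ÷ 1.69 ≈ 23652.45 litres.

23652.45 litres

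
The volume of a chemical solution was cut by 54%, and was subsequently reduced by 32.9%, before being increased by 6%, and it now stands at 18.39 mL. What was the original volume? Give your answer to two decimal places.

56.21 mL

Undoing the 6% increase: 18.39 ÷ 1.06 ≈ 17.349057.
Undoing the 32.9% decrease: 17.349057 ÷ 0.671 ≈ 25.855525.
Undoing the 54% decrease: 25.855525 ÷ 0.46 ≈ 56.21 mL.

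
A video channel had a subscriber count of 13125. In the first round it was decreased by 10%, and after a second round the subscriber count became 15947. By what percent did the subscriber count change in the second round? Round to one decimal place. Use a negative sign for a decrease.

35.0%

After the first round: 13125 × 0.9 = 11812.5.
Second-round multiplier: 15947 ÷ 11812.5 ≈ 1.35001.
That is a change of 35.0%.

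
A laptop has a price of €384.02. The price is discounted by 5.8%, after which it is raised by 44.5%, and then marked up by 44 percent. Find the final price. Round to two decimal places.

€752.72

5.8% decrease: €384.02 × 0.942 = €361.74684.
Apply the 44.5% increase: €361.74684 × 1.445 = €522.7241838.
44% increase: €522.7241838 × 1.44 = €752.722824672 ≈ €752.72.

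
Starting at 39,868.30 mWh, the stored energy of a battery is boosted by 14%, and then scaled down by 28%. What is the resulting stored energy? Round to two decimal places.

Each change multiplies by a factor: 1.14 × 0.72 = 0.8208.
39,868.30 × 0.8208 = 32723.90064 ≈ 32,723.90.

32,723.90 mWh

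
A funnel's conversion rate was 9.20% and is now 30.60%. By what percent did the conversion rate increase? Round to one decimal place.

The change is 30.60 − 9.20 = 21.40 percentage points.
Relative to the original 9.20%, that is 21.40 ÷ 9.20 ≈ 232.6%.
So the conversion rate rose by 232.6%.

232.6%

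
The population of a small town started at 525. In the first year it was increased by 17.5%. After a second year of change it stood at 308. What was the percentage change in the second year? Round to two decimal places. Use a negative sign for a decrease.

After the first year: 525 × 1.175 = 616.875.
Second-year multiplier: 308 ÷ 616.875 ≈ 0.499291.
That is a change of -50.07%.

-50.07%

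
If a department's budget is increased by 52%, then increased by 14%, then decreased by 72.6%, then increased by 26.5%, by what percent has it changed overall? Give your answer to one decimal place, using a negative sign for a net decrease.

The combined multiplier is 1.52 × 1.14 × 0.274 × 1.265 = 0.600605808.
That corresponds to a decrease of 39.9%.

-39.9%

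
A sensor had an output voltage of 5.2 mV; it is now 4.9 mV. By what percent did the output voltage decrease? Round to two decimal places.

5.77%

Change: 4.9 − 5.2 = -0.3.
Relative to the original: -0.3 ÷ 5.2 ≈ -5.77%.
So the output voltage decreased by 5.77%.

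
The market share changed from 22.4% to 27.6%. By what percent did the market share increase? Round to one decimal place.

23.2%

The change is 27.6 − 22.4 = 5.2 percentage points.
Relative to the original 22.4%, that is 5.2 ÷ 22.4 ≈ 23.2%.
So the market share rose by 23.2%.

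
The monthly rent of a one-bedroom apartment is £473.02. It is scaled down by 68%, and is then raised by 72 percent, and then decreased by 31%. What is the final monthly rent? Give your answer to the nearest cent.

Apply the 68% decrease: £473.02 × 0.32 = £151.3664.
72% increase: £151.3664 × 1.72 = £260.350208.
31% decrease: £260.350208 × 0.69 = £179.64164352 ≈ £179.64.

£179.64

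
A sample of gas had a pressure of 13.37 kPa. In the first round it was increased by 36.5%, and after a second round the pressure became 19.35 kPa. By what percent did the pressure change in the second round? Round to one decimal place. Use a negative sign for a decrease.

6.0%

After the first round: 13.37 × 1.365 = 18.25005.
Second-round multiplier: 19.35 ÷ 18.25005 ≈ 1.06027.
That is a change of 6.0%.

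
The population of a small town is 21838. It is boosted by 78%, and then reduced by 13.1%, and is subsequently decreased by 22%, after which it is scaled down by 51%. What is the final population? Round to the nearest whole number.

Each change multiplies by a factor: 1.78 × 0.869 × 0.78 × 0.49 = 0.591194604.
21838 × 0.591194604 = 12910.507762152 ≈ 12911.

12911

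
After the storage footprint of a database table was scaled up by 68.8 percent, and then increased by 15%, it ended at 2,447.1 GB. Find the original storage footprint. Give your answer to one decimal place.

1,260.6 GB

Undoing the 15% increase: 2,447.1 ÷ 1.15 ≈ 2127.913043.
Undoing the 68.8% increase: 2127.913043 ÷ 1.688 ≈ 1,260.6 GB.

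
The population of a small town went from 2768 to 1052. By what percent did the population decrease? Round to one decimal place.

Change: 1052 − 2768 = -1716.
Relative to the original: -1716 ÷ 2768 ≈ -62.0%.
So the population decreased by 62.0%.

62.0%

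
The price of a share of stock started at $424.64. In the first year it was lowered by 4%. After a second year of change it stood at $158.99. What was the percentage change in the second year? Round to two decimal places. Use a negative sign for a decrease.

After the first year: $424.64 × 0.96 = $407.6544.
Second-year multiplier: $158.99 ÷ $407.6544 ≈ 0.390012.
That is a change of -61.00%.

-61.00%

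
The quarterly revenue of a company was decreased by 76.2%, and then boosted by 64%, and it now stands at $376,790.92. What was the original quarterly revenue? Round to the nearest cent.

Undoing the 64% increase: $376,790.92 ÷ 1.64 ≈ $229750.560976.
Undoing the 76.2% decrease: $229750.560976 ÷ 0.238 ≈ $965,338.49.

$965,338.49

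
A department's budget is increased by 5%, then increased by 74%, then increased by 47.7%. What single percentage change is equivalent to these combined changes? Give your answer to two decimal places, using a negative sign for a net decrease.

169.85%

A 5% increase multiplies by 1.05.
Then a 74% increase: 1.05 × 1.74 = 1.827.
Then a 47.7% increase: 1.827 × 1.477 = 2.698479.
Overall factor 2.698479, i.e. 169.85%.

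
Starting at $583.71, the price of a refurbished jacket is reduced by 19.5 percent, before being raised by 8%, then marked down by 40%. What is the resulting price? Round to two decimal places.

$304.49

Each change multiplies by a factor: 0.805 × 1.08 × 0.6 = 0.52164.
$583.71 × 0.52164 = $304.4864844 ≈ $304.49.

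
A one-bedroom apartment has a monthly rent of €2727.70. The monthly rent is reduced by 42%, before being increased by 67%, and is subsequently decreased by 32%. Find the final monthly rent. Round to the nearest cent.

After the 42% decrease: €2727.70 × 0.58 = €1582.066.
Apply the 67% increase: €1582.066 × 1.67 = €2642.05022.
Apply the 32% decrease: €2642.05022 × 0.68 = €1796.5941496 ≈ €1796.59.

€1796.59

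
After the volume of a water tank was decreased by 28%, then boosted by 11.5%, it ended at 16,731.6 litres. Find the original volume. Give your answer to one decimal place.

The overall multiplier applied was 0.72 × 1.115 = 0.8028.
So the original volume was 16,731.6 ÷ 0.8028 ≈ 20,841.6 litres.

20,841.6 litres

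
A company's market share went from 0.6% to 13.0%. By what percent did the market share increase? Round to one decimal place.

2066.7%

The change is 13.0 − 0.6 = 12.4 percentage points.
Relative to the original 0.6%, that is 12.4 ÷ 0.6 ≈ 2066.7%.
So the market share rose by 2066.7%.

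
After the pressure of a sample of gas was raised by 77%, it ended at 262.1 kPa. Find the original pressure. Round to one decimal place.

The overall multiplier applied was 1.77.
So the original pressure was 262.1 ÷ 1.77 ≈ 148.1 kPa.

148.1 kPa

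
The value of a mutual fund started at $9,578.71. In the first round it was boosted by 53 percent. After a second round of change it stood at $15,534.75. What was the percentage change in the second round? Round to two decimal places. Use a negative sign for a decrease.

After the first round: $9,578.71 × 1.53 = $14655.4263.
Second-round multiplier: $15,534.75 ÷ $14655.4263 ≈ 1.06.
That is a change of 6.00%.

6.00%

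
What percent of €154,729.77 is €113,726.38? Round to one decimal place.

€113,726.38 ÷ €154,729.77 ≈ 73.5%.

73.5%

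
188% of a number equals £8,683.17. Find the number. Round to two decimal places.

£4,618.71

£8,683.17 ÷ 1.88 ≈ £4,618.71.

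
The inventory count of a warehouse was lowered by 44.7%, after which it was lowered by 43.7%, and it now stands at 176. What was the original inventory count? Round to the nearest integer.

565

The overall multiplier applied was 0.553 × 0.563 = 0.311339.
So the original inventory count was 176 ÷ 0.311339 ≈ 565.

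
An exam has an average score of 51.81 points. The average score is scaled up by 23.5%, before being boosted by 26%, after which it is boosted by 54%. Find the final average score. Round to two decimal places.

124.16 points

23.5% increase: 51.81 × 1.235 = 63.98535.
Apply the 26% increase: 63.98535 × 1.26 = 80.621541.
54% increase: 80.621541 × 1.54 = 124.15717314 ≈ 124.16.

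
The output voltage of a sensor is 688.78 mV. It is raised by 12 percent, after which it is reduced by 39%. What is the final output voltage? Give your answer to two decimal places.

Each change multiplies by a factor: 1.12 × 0.61 = 0.6832.
688.78 × 0.6832 = 470.574496 ≈ 470.57.

470.57 mV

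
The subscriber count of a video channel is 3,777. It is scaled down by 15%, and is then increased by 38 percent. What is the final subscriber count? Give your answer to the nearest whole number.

4,430

Apply the 15% decrease: 3,777 × 0.85 = 3210.45.
38% increase: 3210.45 × 1.38 = 4430.421 ≈ 4,430.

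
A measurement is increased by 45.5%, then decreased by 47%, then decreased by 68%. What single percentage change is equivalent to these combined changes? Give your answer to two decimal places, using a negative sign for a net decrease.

The combined multiplier is 1.455 × 0.53 × 0.32 = 0.246768.
That corresponds to a decrease of 75.32%.

-75.32%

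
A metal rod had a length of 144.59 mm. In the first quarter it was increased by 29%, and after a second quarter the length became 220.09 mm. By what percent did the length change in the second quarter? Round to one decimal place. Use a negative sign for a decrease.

After the first quarter: 144.59 × 1.29 = 186.5211.
Second-quarter multiplier: 220.09 ÷ 186.5211 ≈ 1.17997.
That is a change of 18.0%.

18.0%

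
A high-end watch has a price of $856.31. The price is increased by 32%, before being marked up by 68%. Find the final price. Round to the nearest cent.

Each change multiplies by a factor: 1.32 × 1.68 = 2.2176.
$856.31 × 2.2176 = $1898.953056 ≈ $1898.95.

$1898.95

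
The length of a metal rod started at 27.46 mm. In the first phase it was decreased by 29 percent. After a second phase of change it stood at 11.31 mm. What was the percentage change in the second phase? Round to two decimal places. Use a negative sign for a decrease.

After the first phase: 27.46 × 0.71 = 19.4966.
Second-phase multiplier: 11.31 ÷ 19.4966 ≈ 0.580101.
That is a change of -41.99%.

-41.99%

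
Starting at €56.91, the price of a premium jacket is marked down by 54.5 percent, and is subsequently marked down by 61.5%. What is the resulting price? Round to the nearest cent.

After the 54.5% decrease: €56.91 × 0.455 = €25.89405.
61.5% decrease: €25.89405 × 0.385 = €9.96920925 ≈ €9.97.

€9.97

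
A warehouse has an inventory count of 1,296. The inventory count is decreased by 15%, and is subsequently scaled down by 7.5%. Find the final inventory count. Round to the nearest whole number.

1,019

Each change multiplies by a factor: 0.85 × 0.925 = 0.78625.
1,296 × 0.78625 = 1018.98 ≈ 1,019.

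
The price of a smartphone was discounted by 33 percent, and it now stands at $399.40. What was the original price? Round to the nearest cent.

The overall multiplier applied was 0.67.
So the original price was $399.40 ÷ 0.67 ≈ $596.12.

$596.12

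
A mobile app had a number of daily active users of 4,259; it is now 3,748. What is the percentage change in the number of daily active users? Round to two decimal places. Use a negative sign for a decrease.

Change: 3,748 − 4,259 = -511.
Relative to the original: -511 ÷ 4,259 ≈ -12.00%.

-12.00%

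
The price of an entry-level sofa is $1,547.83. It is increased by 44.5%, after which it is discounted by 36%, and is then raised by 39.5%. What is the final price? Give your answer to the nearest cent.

$1,996.85

After the 44.5% increase: $1,547.83 × 1.445 = $2236.61435.
After the 36% decrease: $2236.61435 × 0.64 = $1431.433184.
Apply the 39.5% increase: $1431.433184 × 1.395 = $1996.84929168 ≈ $1,996.85.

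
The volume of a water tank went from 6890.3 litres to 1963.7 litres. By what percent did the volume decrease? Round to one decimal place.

Change: 1963.7 − 6890.3 = -4926.6.
Relative to the original: -4926.6 ÷ 6890.3 ≈ -71.5%.
So the volume decreased by 71.5%.

71.5%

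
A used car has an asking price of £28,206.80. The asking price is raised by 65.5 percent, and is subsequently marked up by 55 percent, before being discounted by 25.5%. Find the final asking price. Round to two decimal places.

Each change multiplies by a factor: 1.655 × 1.55 × 0.745 = 1.91111125.
£28,206.80 × 1.91111125 = £53906.3328065 ≈ £53,906.33.

£53,906.33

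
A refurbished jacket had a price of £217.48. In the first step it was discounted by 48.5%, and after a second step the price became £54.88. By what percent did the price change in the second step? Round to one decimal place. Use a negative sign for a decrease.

-51.0%

After the first step: £217.48 × 0.515 = £112.0022.
Second-step multiplier: £54.88 ÷ £112.0022 ≈ 0.48999.
That is a change of -51.0%.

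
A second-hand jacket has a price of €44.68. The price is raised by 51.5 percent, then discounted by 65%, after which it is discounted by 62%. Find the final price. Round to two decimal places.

After the 51.5% increase: €44.68 × 1.515 = €67.6902.
Apply the 65% decrease: €67.6902 × 0.35 = €23.69157.
After the 62% decrease: €23.69157 × 0.38 = €9.0027966 ≈ €9.00.

€9.00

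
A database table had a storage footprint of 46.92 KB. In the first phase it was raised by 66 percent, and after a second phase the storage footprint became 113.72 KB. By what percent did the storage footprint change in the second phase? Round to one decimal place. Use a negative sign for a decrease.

46.0%

After the first phase: 46.92 × 1.66 = 77.8872.
Second-phase multiplier: 113.72 ÷ 77.8872 ≈ 1.46006.
That is a change of 46.0%.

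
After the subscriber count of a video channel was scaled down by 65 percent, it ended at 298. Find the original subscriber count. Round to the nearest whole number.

851

The overall multiplier applied was 0.35.
So the original subscriber count was 298 ÷ 0.35 ≈ 851.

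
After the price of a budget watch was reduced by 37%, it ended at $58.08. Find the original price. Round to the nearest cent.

$92.19

The overall multiplier applied was 0.63.
So the original price was $58.08 ÷ 0.63 ≈ $92.19.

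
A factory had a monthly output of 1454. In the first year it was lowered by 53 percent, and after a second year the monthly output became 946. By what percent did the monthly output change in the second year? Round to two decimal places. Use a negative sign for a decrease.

38.43%

After the first year: 1454 × 0.47 = 683.38.
Second-year multiplier: 946 ÷ 683.38 ≈ 1.384296.
That is a change of 38.43%.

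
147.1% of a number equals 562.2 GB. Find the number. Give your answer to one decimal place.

562.2 GB ÷ 1.471 ≈ 382.2 GB.

382.2 GB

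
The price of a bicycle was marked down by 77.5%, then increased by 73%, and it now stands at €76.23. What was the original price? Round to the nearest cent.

€195.84

Undoing the 73% increase: €76.23 ÷ 1.73 ≈ €44.063584.
Undoing the 77.5% decrease: €44.063584 ÷ 0.225 ≈ €195.84.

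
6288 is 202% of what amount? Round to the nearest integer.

6288 ÷ 2.02 ≈ 3113.

3113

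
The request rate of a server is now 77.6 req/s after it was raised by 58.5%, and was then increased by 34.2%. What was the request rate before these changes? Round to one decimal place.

36.5 req/s

The overall multiplier applied was 1.585 × 1.342 = 2.12707.
So the original request rate was 77.6 ÷ 2.12707 ≈ 36.5 req/s.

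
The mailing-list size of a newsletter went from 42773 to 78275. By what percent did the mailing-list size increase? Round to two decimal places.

83.00%

Change: 78275 − 42773 = 35502.
Relative to the original: 35502 ÷ 42773 ≈ 83.00%.
So the mailing-list size increased by 83.00%.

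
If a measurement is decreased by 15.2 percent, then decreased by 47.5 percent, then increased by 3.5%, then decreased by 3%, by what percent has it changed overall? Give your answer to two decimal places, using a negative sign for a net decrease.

-55.30%

A 15.2% decrease multiplies by 0.848.
Then a 47.5% decrease: 0.848 × 0.525 = 0.4452.
Then a 3.5% increase: 0.4452 × 1.035 = 0.460782.
Then a 3% decrease: 0.460782 × 0.97 = 0.44695854.
Overall factor 0.44695854, i.e. -55.30%.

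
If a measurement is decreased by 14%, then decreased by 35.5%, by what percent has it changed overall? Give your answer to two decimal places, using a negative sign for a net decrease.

The combined multiplier is 0.86 × 0.645 = 0.5547.
That corresponds to a decrease of 44.53%.

-44.53%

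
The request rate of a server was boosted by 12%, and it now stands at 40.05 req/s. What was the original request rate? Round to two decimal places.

35.76 req/s

The overall multiplier applied was 1.12.
So the original request rate was 40.05 ÷ 1.12 ≈ 35.76 req/s.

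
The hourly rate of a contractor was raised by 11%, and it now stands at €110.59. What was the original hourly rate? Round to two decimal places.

€99.63

The overall multiplier applied was 1.11.
So the original hourly rate was €110.59 ÷ 1.11 ≈ €99.63.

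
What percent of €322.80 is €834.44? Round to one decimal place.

€834.44 ÷ €322.80 ≈ 258.5%.

258.5%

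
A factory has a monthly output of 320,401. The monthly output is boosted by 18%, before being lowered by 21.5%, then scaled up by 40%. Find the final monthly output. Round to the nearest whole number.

Each change multiplies by a factor: 1.18 × 0.785 × 1.4 = 1.29682.
320,401 × 1.29682 = 415502.42482 ≈ 415,502.

415,502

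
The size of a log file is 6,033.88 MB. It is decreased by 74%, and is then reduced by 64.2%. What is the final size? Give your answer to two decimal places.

561.63 MB

Each change multiplies by a factor: 0.26 × 0.358 = 0.09308.
6,033.88 × 0.09308 = 561.6335504 ≈ 561.63.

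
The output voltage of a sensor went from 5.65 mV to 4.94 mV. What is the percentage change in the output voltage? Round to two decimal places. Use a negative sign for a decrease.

Change: 4.94 − 5.65 = -0.71.
Relative to the original: -0.71 ÷ 5.65 ≈ -12.57%.

-12.57%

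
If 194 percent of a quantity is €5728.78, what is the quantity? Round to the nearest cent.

€2952.98

€5728.78 ÷ 1.94 ≈ €2952.98.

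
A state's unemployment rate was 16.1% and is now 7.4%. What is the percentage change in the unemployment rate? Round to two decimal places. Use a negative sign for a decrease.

-54.04%

The change is 7.4 − 16.1 = -8.7 percentage points.
Relative to the original 16.1%, that is -8.7 ÷ 16.1 ≈ -54.04%.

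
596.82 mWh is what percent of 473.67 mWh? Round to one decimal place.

596.82 mWh ÷ 473.67 mWh ≈ 126.0%.

126.0%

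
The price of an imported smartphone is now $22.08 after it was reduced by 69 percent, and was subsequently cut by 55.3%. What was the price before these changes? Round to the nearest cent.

Undoing the 55.3% decrease: $22.08 ÷ 0.447 ≈ $49.395973.
Undoing the 69% decrease: $49.395973 ÷ 0.31 ≈ $159.34.

$159.34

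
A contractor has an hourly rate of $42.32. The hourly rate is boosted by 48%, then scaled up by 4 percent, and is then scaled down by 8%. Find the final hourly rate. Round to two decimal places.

After the 48% increase: $42.32 × 1.48 = $62.6336.
After the 4% increase: $62.6336 × 1.04 = $65.138944.
8% decrease: $65.138944 × 0.92 = $59.92782848 ≈ $59.93.

$59.93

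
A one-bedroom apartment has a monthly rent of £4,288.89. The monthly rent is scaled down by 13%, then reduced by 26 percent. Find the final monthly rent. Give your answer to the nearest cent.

After the 13% decrease: £4,288.89 × 0.87 = £3731.3343.
After the 26% decrease: £3731.3343 × 0.74 = £2761.187382 ≈ £2,761.19.

£2,761.19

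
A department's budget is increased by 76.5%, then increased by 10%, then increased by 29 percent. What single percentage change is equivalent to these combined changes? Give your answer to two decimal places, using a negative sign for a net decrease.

150.45%

A 76.5% increase multiplies by 1.765.
Then a 10% increase: 1.765 × 1.1 = 1.9415.
Then a 29% increase: 1.9415 × 1.29 = 2.504535.
Overall factor 2.504535, i.e. 150.45%.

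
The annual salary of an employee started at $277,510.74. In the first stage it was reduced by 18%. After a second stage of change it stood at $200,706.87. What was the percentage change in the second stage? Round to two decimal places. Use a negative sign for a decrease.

-11.80%

After the first stage: $277,510.74 × 0.82 = $227558.8068.
Second-stage multiplier: $200,706.87 ÷ $227558.8068 ≈ 0.882.
That is a change of -11.80%.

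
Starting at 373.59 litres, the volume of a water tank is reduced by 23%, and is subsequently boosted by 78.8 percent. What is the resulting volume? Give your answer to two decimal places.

Each change multiplies by a factor: 0.77 × 1.788 = 1.37676.
373.59 × 1.37676 = 514.3437684 ≈ 514.34.

514.34 litres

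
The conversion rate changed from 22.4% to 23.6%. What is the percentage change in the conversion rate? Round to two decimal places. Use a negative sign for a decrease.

5.36%

The change is 23.6 − 22.4 = 1.2 percentage points.
Relative to the original 22.4%, that is 1.2 ÷ 22.4 ≈ 5.36%.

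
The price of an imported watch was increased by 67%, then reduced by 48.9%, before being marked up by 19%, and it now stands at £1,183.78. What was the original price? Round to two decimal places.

Undoing the 19% increase: £1,183.78 ÷ 1.19 ≈ £994.773109.
Undoing the 48.9% decrease: £994.773109 ÷ 0.511 ≈ £1946.718413.
Undoing the 67% increase: £1946.718413 ÷ 1.67 ≈ £1,165.70.

£1,165.70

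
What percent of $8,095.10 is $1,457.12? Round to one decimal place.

$1,457.12 ÷ $8,095.10 ≈ 18.0%.

18.0%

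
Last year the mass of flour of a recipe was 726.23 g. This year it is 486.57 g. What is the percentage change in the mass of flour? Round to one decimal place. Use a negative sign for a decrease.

-33.0%

Change: 486.57 − 726.23 = -239.66.
Relative to the original: -239.66 ÷ 726.23 ≈ -33.0%.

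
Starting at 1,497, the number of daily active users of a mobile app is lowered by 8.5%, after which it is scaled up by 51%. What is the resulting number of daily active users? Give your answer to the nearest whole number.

2,068

Each change multiplies by a factor: 0.915 × 1.51 = 1.38165.
1,497 × 1.38165 = 2068.33005 ≈ 2,068.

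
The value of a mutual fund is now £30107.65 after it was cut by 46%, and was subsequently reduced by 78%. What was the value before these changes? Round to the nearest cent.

£253431.40

The overall multiplier applied was 0.54 × 0.22 = 0.1188.
So the original value was £30107.65 ÷ 0.1188 ≈ £253431.40.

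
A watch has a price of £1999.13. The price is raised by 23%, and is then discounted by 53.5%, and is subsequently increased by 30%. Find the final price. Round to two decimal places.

£1486.42

23% increase: £1999.13 × 1.23 = £2458.9299.
Apply the 53.5% decrease: £2458.9299 × 0.465 = £1143.4024035.
Apply the 30% increase: £1143.4024035 × 1.3 = £1486.42312455 ≈ £1486.42.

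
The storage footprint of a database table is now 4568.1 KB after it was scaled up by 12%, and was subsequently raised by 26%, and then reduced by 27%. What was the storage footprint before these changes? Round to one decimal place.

4434.3 KB

The overall multiplier applied was 1.12 × 1.26 × 0.73 = 1.030176.
So the original storage footprint was 4568.1 ÷ 1.030176 ≈ 4434.3 KB.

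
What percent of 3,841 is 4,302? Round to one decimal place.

112.0%

4,302 ÷ 3,841 ≈ 112.0%.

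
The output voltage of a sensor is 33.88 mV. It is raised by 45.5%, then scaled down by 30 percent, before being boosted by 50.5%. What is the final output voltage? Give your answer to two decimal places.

Apply the 45.5% increase: 33.88 × 1.455 = 49.2954.
Apply the 30% decrease: 49.2954 × 0.7 = 34.50678.
50.5% increase: 34.50678 × 1.505 = 51.9327039 ≈ 51.93.

51.93 mV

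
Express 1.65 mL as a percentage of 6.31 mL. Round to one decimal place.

1.65 mL ÷ 6.31 mL ≈ 26.1%.

26.1%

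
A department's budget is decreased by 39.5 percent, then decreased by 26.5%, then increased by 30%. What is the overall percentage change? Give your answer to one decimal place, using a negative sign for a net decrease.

-42.2%

A 39.5% decrease multiplies by 0.605.
Then a 26.5% decrease: 0.605 × 0.735 = 0.444675.
Then a 30% increase: 0.444675 × 1.3 = 0.5780775.
Overall factor 0.5780775, i.e. -42.2%.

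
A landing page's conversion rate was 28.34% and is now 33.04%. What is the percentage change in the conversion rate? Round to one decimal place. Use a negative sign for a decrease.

16.6%

The change is 33.04 − 28.34 = 4.70 percentage points.
Relative to the original 28.34%, that is 4.70 ÷ 28.34 ≈ 16.6%.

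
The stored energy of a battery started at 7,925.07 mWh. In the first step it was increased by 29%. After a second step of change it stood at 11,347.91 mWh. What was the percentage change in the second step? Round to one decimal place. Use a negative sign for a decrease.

11.0%

After the first step: 7,925.07 × 1.29 = 10223.3403.
Second-step multiplier: 11,347.91 ÷ 10223.3403 ≈ 1.11.
That is a change of 11.0%.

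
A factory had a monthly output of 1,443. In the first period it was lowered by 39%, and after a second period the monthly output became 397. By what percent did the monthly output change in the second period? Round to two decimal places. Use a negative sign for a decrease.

After the first period: 1,443 × 0.61 = 880.23.
Second-period multiplier: 397 ÷ 880.23 ≈ 0.451018.
That is a change of -54.90%.

-54.90%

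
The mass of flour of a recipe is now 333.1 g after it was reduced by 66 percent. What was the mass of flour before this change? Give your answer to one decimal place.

979.7 g

The overall multiplier applied was 0.34.
So the original mass of flour was 333.1 ÷ 0.34 ≈ 979.7 g.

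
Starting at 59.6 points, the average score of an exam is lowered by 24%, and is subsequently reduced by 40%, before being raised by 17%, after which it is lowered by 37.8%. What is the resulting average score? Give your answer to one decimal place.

Each change multiplies by a factor: 0.76 × 0.6 × 1.17 × 0.622 = 0.33184944.
59.6 × 0.33184944 = 19.778226624 ≈ 19.8.

19.8 points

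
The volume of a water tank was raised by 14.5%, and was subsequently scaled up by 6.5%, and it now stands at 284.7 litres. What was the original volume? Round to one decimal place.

233.5 litres

Undoing the 6.5% increase: 284.7 ÷ 1.065 ≈ 267.323944.
Undoing the 14.5% increase: 267.323944 ÷ 1.145 ≈ 233.5 litres.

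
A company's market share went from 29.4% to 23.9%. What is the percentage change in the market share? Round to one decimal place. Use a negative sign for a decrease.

The change is 23.9 − 29.4 = -5.5 percentage points.
Relative to the original 29.4%, that is -5.5 ÷ 29.4 ≈ -18.7%.

-18.7%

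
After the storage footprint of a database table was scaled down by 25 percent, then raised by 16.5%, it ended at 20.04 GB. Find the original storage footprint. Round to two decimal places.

22.94 GB

The overall multiplier applied was 0.75 × 1.165 = 0.87375.
So the original storage footprint was 20.04 ÷ 0.87375 ≈ 22.94 GB.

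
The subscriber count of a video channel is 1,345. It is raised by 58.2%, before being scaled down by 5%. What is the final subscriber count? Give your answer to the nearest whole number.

2,021

Each change multiplies by a factor: 1.582 × 0.95 = 1.5029.
1,345 × 1.5029 = 2021.4005 ≈ 2,021.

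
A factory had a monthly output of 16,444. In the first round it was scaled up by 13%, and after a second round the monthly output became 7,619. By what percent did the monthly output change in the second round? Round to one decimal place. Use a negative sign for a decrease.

-59.0%

After the first round: 16,444 × 1.13 = 18581.72.
Second-round multiplier: 7,619 ÷ 18581.72 ≈ 0.41003.
That is a change of -59.0%.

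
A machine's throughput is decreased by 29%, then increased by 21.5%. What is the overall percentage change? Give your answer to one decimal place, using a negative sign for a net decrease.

The combined multiplier is 0.71 × 1.215 = 0.86265.
That corresponds to a decrease of 13.7%.

-13.7%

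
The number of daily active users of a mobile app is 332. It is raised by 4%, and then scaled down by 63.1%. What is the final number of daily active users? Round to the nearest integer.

After the 4% increase: 332 × 1.04 = 345.28.
Apply the 63.1% decrease: 345.28 × 0.369 = 127.40832 ≈ 127.

127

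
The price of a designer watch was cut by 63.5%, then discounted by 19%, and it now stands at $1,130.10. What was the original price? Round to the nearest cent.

$3,822.43

The overall multiplier applied was 0.365 × 0.81 = 0.29565.
So the original price was $1,130.10 ÷ 0.29565 ≈ $3,822.43.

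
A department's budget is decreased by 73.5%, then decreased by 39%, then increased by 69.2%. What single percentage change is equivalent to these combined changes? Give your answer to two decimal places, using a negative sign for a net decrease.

-72.65%

A 73.5% decrease multiplies by 0.265.
Then a 39% decrease: 0.265 × 0.61 = 0.16165.
Then a 69.2% increase: 0.16165 × 1.692 = 0.2735118.
Overall factor 0.2735118, i.e. -72.65%.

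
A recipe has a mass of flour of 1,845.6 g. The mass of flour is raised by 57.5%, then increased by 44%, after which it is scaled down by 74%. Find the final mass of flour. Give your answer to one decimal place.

Each change multiplies by a factor: 1.575 × 1.44 × 0.26 = 0.58968.
1,845.6 × 0.58968 = 1088.313408 ≈ 1,088.3.

1,088.3 g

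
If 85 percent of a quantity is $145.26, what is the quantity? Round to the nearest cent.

$145.26 ÷ 0.85 ≈ $170.89.

$170.89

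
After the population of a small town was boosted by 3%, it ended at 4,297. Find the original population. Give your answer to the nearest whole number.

4,172

The overall multiplier applied was 1.03.
So the original population was 4,297 ÷ 1.03 ≈ 4,172.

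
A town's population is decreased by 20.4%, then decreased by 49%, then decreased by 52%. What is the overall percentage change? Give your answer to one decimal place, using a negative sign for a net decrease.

-80.5%

A 20.4% decrease multiplies by 0.796.
Then a 49% decrease: 0.796 × 0.51 = 0.40596.
Then a 52% decrease: 0.40596 × 0.48 = 0.1948608.
Overall factor 0.1948608, i.e. -80.5%.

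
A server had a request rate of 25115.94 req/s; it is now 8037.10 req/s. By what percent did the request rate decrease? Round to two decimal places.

Change: 8037.10 − 25115.94 = -17078.84.
Relative to the original: -17078.84 ÷ 25115.94 ≈ -68.00%.
So the request rate decreased by 68.00%.

68.00%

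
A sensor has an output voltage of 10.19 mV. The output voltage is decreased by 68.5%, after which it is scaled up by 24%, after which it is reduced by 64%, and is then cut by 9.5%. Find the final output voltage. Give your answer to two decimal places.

Apply the 68.5% decrease: 10.19 × 0.315 = 3.20985.
24% increase: 3.20985 × 1.24 = 3.980214.
64% decrease: 3.980214 × 0.36 = 1.43287704.
Apply the 9.5% decrease: 1.43287704 × 0.905 = 1.2967537212 ≈ 1.30.

1.30 mV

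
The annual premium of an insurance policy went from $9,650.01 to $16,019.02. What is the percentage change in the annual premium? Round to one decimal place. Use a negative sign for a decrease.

66.0%

Change: $16,019.02 − $9,650.01 = $6,369.01.
Relative to the original: $6,369.01 ÷ $9,650.01 ≈ 66.0%.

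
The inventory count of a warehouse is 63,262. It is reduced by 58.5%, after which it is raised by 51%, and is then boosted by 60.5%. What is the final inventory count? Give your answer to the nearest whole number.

63,627

Each change multiplies by a factor: 0.415 × 1.51 × 1.605 = 1.00577325.
63,262 × 1.00577325 = 63627.2273415 ≈ 63,627.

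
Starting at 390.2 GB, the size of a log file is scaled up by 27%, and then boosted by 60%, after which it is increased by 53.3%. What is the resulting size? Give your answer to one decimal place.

1215.5 GB

Apply the 27% increase: 390.2 × 1.27 = 495.554.
60% increase: 495.554 × 1.6 = 792.8864.
Apply the 53.3% increase: 792.8864 × 1.533 = 1215.4948512 ≈ 1215.5.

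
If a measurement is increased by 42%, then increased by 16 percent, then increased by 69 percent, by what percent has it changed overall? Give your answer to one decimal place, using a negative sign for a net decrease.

A 42% increase multiplies by 1.42.
Then a 16% increase: 1.42 × 1.16 = 1.6472.
Then a 69% increase: 1.6472 × 1.69 = 2.783768.
Overall factor 2.783768, i.e. 178.4%.

178.4%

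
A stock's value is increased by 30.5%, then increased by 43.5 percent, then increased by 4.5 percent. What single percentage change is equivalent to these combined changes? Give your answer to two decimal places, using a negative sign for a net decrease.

95.69%

The combined multiplier is 1.305 × 1.435 × 1.045 = 1.956945375.
That corresponds to an increase of 95.69%.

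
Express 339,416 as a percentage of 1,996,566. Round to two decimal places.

339,416 ÷ 1,996,566 ≈ 17.00%.

17.00%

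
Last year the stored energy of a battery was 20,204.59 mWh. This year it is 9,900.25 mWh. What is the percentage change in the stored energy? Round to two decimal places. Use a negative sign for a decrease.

Change: 9,900.25 − 20,204.59 = -10,304.34.
Relative to the original: -10,304.34 ÷ 20,204.59 ≈ -51.00%.

-51.00%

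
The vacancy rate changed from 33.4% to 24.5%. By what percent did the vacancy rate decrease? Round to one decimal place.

26.6%

The change is 24.5 − 33.4 = -8.9 percentage points.
Relative to the original 33.4%, that is -8.9 ÷ 33.4 ≈ -26.6%.
So the vacancy rate fell by 26.6%.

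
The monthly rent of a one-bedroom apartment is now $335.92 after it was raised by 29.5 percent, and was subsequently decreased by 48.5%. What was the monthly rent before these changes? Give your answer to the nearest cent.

$503.68

Undoing the 48.5% decrease: $335.92 ÷ 0.515 ≈ $652.271845.
Undoing the 29.5% increase: $652.271845 ÷ 1.295 ≈ $503.68.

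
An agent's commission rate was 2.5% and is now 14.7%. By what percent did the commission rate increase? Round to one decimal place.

The change is 14.7 − 2.5 = 12.2 percentage points.
Relative to the original 2.5%, that is 12.2 ÷ 2.5 = 488.0%.
So the commission rate rose by 488.0%.

488.0%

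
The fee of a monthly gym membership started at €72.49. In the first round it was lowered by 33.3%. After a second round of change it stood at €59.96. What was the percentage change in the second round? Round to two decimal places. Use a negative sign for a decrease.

After the first round: €72.49 × 0.667 = €48.35083.
Second-round multiplier: €59.96 ÷ €48.35083 ≈ 1.240103.
That is a change of 24.01%.

24.01%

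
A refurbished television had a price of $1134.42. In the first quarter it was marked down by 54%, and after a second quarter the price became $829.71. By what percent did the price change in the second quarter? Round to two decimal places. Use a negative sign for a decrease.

59.00%

After the first quarter: $1134.42 × 0.46 = $521.8332.
Second-quarter multiplier: $829.71 ÷ $521.8332 ≈ 1.589991.
That is a change of 59.00%.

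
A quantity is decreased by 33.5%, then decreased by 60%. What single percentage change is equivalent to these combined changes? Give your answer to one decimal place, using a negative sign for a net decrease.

-73.4%

A 33.5% decrease multiplies by 0.665.
Then a 60% decrease: 0.665 × 0.4 = 0.266.
Overall factor 0.266, i.e. -73.4%.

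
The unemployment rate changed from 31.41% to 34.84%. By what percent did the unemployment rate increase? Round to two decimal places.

10.92%

The change is 34.84 − 31.41 = 3.43 percentage points.
Relative to the original 31.41%, that is 3.43 ÷ 31.41 ≈ 10.92%.
So the unemployment rate rose by 10.92%.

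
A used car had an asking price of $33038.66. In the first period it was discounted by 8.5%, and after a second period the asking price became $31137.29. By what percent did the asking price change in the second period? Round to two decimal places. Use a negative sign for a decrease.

3.00%

After the first period: $33038.66 × 0.915 = $30230.3739.
Second-period multiplier: $31137.29 ÷ $30230.3739 ≈ 1.03.
That is a change of 3.00%.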